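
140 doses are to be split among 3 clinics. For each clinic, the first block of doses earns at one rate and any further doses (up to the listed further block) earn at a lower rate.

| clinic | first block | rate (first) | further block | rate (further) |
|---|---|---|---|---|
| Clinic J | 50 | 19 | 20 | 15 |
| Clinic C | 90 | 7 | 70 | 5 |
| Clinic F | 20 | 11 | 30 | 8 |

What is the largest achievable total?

1850

Treat each block as its own option and order by rate: Clinic J/tier1 19 > Clinic J/tier2 15 > Clinic F/tier1 11 > Clinic F/tier2 8 > Clinic C/tier1 7 > Clinic C/tier2 5.
Clinic J tier1 at 19: fill all 50 — 90 left.
Fill Clinic J tier2 block (20 at 15) — 70 left.
Fill Clinic F tier1 block (20 at 11) — 50 left.
Clinic F/tier2 (8): +30 — 20 left.
20 remain; put them into Clinic C tier1 at 7.
Total = 19×50 + 15×20 + 11×20 + 8×30 + 7×20 = 1850.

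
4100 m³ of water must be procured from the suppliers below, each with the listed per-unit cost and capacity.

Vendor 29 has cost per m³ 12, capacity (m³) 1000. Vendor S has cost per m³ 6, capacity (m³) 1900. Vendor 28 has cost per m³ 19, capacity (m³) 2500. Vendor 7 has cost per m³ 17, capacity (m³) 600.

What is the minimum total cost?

45000

Fill from the cheapest supplier first.
Vendor S (6): use full 1900 → 2200 m³ to go.
Vendor 29 at 12: take all 1000 m³ → 1200 still needed.
Vendor 7 at 17: take all 600 m³ → 600 still needed.
Take 600 from Vendor 28 at 19 to finish.
Cost = 1900×6 + 1000×12 + 600×17 + 600×19 = 45000.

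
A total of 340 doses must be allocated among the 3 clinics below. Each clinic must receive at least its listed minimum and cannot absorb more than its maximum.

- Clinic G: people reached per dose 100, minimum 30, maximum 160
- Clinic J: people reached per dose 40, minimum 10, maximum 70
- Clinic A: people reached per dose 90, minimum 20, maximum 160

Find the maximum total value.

31200

Meeting every minimum uses 30+10+20 = 60 doses, leaving 280.
Order the clinics by people reached per dose: Clinic G 100 > Clinic A 90 > Clinic J 40.
Clinic G: +130 to 160 (cap) → 150 left.
Clinic A takes 140 more to reach its cap of 160 → 10 left.
Only 10 left; Clinic J takes them to reach 20.
Total = 100×160 + 40×20 + 90×160 = 31200.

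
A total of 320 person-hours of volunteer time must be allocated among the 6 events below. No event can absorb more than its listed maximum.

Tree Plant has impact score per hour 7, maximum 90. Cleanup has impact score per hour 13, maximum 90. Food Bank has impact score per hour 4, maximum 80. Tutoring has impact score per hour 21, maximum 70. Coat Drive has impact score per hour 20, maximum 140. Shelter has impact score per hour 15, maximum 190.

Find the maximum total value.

Order the events by impact score per hour: Tutoring 21 > Coat Drive 20 > Shelter 15 > Cleanup 13 > Tree Plant 7 > Food Bank 4.
Tutoring takes 70 to reach its cap of 70 → 250 left.
Coat Drive takes 140 to reach its cap of 140 → 110 left.
Only 110 left; Shelter takes them to reach 110.
Total = 21×70 + 20×140 + 15×110 = 5920.

5920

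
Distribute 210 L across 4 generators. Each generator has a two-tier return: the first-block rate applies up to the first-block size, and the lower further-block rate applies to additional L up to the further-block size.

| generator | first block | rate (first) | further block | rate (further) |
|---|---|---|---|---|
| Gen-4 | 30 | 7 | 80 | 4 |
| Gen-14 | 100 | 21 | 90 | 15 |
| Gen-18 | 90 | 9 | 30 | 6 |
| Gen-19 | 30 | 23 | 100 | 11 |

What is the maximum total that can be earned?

Rank every tier by rate: Gen-19/T1 23 > Gen-14/T1 21 > Gen-14/T2 15 > Gen-19/T2 11 > Gen-18/T1 9 > Gen-4/T1 7 > Gen-18/T2 6 > Gen-4/T2 4.
Gen-19 T1 at 23: fill all 30 ; 180 left.
Gen-14 T1 at 21: fill all 100 ; 80 left.
80 remain; put them into Gen-14 T2 at 15.
Total = 23×30 + 21×100 + 15×80 = 3990.

3990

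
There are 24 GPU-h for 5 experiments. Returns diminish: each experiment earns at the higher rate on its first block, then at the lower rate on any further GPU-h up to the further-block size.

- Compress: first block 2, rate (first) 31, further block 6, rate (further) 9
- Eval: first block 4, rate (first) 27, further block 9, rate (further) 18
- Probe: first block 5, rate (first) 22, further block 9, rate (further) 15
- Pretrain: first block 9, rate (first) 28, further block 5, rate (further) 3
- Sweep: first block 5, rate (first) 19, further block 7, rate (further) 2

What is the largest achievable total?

608

Order all 10 blocks by rate: Compress/tier1 31 > Pretrain/tier1 28 > Eval/tier1 27 > Probe/tier1 22 > Sweep/tier1 19 > Eval/tier2 18 > Probe/tier2 15 > Compress/tier2 9 > Pretrain/tier2 3 > Sweep/tier2 2.
Compress tier1 at 31: fill all 2 → 22 left.
Pretrain/tier1 (28): +9 → 13 left.
Eval/tier1 (27): +4 → 9 left.
Probe tier1 at 22: fill all 5 → 4 left.
Sweep/tier1: +4 of 5 at 19; pool empty.
Total = 31×2 + 28×9 + 27×4 + 22×5 + 19×4 = 608.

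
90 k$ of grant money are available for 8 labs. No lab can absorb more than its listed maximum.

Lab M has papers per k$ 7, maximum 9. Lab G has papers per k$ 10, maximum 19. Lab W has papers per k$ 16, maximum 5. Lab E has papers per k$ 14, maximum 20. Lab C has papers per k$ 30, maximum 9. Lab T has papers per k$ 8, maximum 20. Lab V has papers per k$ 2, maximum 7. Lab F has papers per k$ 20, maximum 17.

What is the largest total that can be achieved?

1320

Highest papers per k$ first: Lab C 30 > Lab F 20 > Lab W 16 > Lab E 14 > Lab G 10 > Lab T 8 > Lab M 7 > Lab V 2.
Give Lab C 9 to hit its cap of 9 ; 81 left.
Lab F: +17 to 17 (cap) ; 64 left.
Lab W takes 5 to reach its cap of 5 ; 59 left.
Give Lab E 20 to hit its cap of 20 ; 39 left.
Give Lab G 19 to hit its cap of 19 ; 20 left.
Lab T takes 20 to reach its cap of 20 ; 0 left.
Total = 10×19 + 16×5 + 14×20 + 30×9 + 8×20 + 20×17 = 1320.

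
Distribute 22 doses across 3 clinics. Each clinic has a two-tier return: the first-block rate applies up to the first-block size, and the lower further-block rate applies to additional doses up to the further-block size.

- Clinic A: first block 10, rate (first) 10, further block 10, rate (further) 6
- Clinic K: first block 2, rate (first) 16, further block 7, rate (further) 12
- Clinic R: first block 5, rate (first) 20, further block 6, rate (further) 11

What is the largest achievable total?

Treat each block as its own option and order by rate: Clinic R/T1 20 > Clinic K/T1 16 > Clinic K/T2 12 > Clinic R/T2 11 > Clinic A/T1 10 > Clinic A/T2 6.
Fill Clinic R T1 block (5 at 20) → 17 left.
Clinic K T1 at 16: fill all 2 → 15 left.
Clinic K T2 at 12: fill all 7 → 8 left.
Clinic R/T2 (11): +6 → 2 left.
2 remain; put them into Clinic A T1 at 10.
Total = 20×5 + 16×2 + 12×7 + 11×6 + 10×2 = 302.

302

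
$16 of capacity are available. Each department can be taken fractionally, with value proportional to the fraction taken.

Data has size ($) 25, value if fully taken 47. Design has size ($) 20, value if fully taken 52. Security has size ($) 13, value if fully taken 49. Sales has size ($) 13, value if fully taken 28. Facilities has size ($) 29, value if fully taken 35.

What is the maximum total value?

56.8

Rank by value-to-size ratio: Security 49/13≈3.77, Design 52/20≈2.6, Sales 28/13≈2.15, Data 47/25≈1.88, Facilities 35/29≈1.21.
All 13 $ of Security fit (value 49) → 3 remain.
Fill the last 3 $ with part of Design: 3/20 of it earns 7.8.
Total value = 56.8.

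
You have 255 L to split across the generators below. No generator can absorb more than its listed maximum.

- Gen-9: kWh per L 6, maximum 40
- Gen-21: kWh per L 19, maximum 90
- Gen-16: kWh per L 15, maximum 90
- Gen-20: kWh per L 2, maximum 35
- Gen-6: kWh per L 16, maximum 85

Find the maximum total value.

Rank by kWh per L: Gen-21 19 > Gen-6 16 > Gen-16 15 > Gen-9 6 > Gen-20 2.
Gen-21: +90 to 90 (cap) ; 165 left.
Give Gen-6 85 to hit its cap of 85 ; 80 left.
Only 80 left; Gen-16 takes them to reach 80.
Total = 19×90 + 15×80 + 16×85 = 4270.

4270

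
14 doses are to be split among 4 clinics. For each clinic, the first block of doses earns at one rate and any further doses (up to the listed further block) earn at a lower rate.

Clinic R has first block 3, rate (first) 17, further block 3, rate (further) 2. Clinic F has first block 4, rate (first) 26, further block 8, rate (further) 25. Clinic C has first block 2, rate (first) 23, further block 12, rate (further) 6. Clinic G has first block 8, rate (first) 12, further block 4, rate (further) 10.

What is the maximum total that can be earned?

Treat each block as its own option and order by rate: Clinic F/tier1 26 > Clinic F/tier2 25 > Clinic C/tier1 23 > Clinic R/tier1 17 > Clinic G/tier1 12 > Clinic G/tier2 10 > Clinic C/tier2 6 > Clinic R/tier2 2.
Clinic F/tier1 (26): +4 — 10 left.
Clinic F tier2 at 25: fill all 8 — 2 left.
Clinic C tier1 at 23: fill all 2 — 0 left.
Total = 26×4 + 25×8 + 23×2 = 350.

350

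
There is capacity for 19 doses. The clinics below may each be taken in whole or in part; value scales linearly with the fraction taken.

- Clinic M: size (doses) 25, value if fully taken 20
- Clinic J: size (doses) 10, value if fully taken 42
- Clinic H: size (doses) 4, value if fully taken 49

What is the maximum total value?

95

Best value per unit of size first: Clinic H 49/4≈12.2, Clinic J 42/10≈4.2, Clinic M 20/25≈0.8.
Take all of Clinic H (4 doses, value 49) — 15 doses left.
Take all of Clinic J (10 doses, value 42) — 5 doses left.
5 doses left: a 5/25 share of Clinic M gives 20×5/25 = 4.
Total value = 95.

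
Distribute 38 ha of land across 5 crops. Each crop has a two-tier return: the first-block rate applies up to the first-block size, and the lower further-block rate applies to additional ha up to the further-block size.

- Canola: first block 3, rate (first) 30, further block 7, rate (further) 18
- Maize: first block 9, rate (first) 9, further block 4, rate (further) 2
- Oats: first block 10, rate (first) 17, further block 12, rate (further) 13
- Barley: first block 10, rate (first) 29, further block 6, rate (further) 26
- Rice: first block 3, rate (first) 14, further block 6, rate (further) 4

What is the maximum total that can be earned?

860

Order all 10 blocks by rate: Canola/T1 30 > Barley/T1 29 > Barley/T2 26 > Canola/T2 18 > Oats/T1 17 > Rice/T1 14 > Oats/T2 13 > Maize/T1 9 > Rice/T2 4 > Maize/T2 2.
Fill Canola T1 block (3 at 30) — 35 left.
Fill Barley T1 block (10 at 29) — 25 left.
Barley/T2 (26): +6 — 19 left.
Canola T2 at 18: fill all 7 — 12 left.
Fill Oats T1 block (10 at 17) — 2 left.
2 remain; put them into Rice T1 at 14.
Total = 30×3 + 29×10 + 26×6 + 18×7 + 17×10 + 14×2 = 860.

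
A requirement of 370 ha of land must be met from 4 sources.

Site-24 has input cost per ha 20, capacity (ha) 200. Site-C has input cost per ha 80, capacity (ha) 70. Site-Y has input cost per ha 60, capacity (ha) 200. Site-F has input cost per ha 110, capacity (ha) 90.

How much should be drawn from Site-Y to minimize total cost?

Use sources in increasing cost order.
Site-24 at 20: take all 200 ha ; 170 still needed.
Site-Y (60): take the remaining 170 ; done.
Site-C, Site-F: unused.

170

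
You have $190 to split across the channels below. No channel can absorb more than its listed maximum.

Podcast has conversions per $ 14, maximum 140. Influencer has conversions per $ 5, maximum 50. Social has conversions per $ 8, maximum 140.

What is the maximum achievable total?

2360

Rank by conversions per $: Podcast 14 > Social 8 > Influencer 5.
Podcast takes 140 to reach its cap of 140 — 50 left.
Social has room for 140 but only 50 remain, so it gets 50.
Total = 14×140 + 8×50 = 2360.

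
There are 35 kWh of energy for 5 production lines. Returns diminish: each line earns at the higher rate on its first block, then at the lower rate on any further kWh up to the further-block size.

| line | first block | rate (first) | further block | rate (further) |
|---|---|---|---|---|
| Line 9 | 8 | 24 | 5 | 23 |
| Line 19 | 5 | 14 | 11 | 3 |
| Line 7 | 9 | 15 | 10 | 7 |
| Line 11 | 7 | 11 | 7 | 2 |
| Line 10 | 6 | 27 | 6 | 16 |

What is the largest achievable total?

Rank every tier by rate: Line 10/first 27 > Line 9/first 24 > Line 9/second 23 > Line 10/second 16 > Line 7/first 15 > Line 19/first 14 > Line 11/first 11 > Line 7/second 7 > Line 19/second 3 > Line 11/second 2.
Line 10/first (27): +6 ; 29 left.
Line 9/first (24): +8 ; 21 left.
Line 9/second (23): +5 ; 16 left.
Line 10/second (16): +6 ; 10 left.
Fill Line 7 first block (9 at 15) ; 1 left.
Line 19/first: +1 of 5 at 14; pool empty.
Total = 27×6 + 24×8 + 23×5 + 16×6 + 15×9 + 14×1 = 714.

714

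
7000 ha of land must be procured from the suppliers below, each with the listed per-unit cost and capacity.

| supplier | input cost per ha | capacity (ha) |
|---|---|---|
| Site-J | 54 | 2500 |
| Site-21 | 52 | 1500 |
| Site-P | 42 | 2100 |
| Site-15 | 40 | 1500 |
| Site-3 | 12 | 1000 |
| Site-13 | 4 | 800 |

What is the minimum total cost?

246800

Fill from the cheapest supplier first.
Site-13 (4): use full 800 → 6200 ha to go.
Site-3 at 12: take all 1000 ha → 5200 still needed.
Take 1500 from Site-15 at 40 → need 3700 more.
Take 2100 from Site-P at 42 → need 1600 more.
Take 1500 from Site-21 at 52 → need 100 more.
Site-J at 54: take 100 of its 2500 → requirement met.
Cost = 800×4 + 1000×12 + 1500×40 + 2100×42 + 1500×52 + 100×54 = 246800.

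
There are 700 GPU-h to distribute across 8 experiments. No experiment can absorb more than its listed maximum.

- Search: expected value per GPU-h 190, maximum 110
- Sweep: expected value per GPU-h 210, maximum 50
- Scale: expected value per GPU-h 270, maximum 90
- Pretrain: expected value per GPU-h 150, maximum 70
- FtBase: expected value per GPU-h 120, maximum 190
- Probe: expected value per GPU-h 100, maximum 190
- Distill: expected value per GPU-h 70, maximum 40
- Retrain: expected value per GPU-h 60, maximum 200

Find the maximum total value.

Rank by expected value per GPU-h: Scale 270 > Sweep 210 > Search 190 > Pretrain 150 > FtBase 120 > Probe 100 > Distill 70 > Retrain 60.
Scale takes 90 to reach its cap of 90 → 610 left.
Sweep takes 50 to reach its cap of 50 → 560 left.
Search takes 110 to reach its cap of 110 → 450 left.
Give Pretrain 70 to hit its cap of 70 → 380 left.
FtBase takes 190 to reach its cap of 190 → 190 left.
Probe: +190 to 190 (cap) → 0 left.
Total = 190×110 + 210×50 + 270×90 + 150×70 + 120×190 + 100×190 = 108000.

108000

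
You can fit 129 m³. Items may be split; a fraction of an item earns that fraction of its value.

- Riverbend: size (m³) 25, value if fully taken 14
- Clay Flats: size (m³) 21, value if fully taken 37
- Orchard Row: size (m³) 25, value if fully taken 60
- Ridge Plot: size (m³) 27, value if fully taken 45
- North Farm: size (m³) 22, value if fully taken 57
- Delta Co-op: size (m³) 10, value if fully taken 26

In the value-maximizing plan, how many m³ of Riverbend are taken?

Sort by value density: Delta Co-op 26/10≈2.6, North Farm 57/22≈2.59, Orchard Row 60/25≈2.4, Clay Flats 37/21≈1.76, Ridge Plot 45/27≈1.67, Riverbend 14/25≈0.56.
Take all of Delta Co-op (10 m³, value 26) → 119 m³ left.
North Farm: take in full, 22 m³ for value 57 → 97 left.
Take all of Orchard Row (25 m³, value 60) → 72 m³ left.
All 21 m³ of Clay Flats fit (value 37) → 51 remain.
Ridge Plot: take in full, 27 m³ for value 45 → 24 left.
24 m³ left: a 24/25 share of Riverbend gives 14×24/25 = 13.44.

24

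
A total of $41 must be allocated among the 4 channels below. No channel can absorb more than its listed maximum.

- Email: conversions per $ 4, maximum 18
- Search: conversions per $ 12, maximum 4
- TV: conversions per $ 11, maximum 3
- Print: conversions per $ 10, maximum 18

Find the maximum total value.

325

Order the channels by conversions per $: Search 12 > TV 11 > Print 10 > Email 4.
Search: +4 to 4 (cap) — 37 left.
Give TV 3 to hit its cap of 3 — 34 left.
Give Print 18 to hit its cap of 18 — 16 left.
Email has room for 18 but only 16 remain, so it gets 16.
Total = 4×16 + 12×4 + 11×3 + 10×18 = 325.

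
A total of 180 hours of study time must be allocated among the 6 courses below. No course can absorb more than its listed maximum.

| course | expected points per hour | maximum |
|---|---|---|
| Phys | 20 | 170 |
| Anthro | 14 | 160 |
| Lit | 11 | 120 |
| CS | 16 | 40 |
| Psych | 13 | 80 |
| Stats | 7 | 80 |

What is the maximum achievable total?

Highest expected points per hour first: Phys 20 > CS 16 > Anthro 14 > Psych 13 > Lit 11 > Stats 7.
Phys takes 170 to reach its cap of 170 → 10 left.
CS has room for 40 but only 10 remain, so it gets 10.
Total = 20×170 + 16×10 = 3560.

3560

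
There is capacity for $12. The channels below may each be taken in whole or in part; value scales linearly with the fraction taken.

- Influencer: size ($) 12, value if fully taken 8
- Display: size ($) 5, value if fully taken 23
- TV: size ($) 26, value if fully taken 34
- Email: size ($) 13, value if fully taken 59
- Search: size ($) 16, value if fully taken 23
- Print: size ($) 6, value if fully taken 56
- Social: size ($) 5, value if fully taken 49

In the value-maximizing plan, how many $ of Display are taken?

1

Best value per unit of size first: Social 49/5≈9.8, Print 56/6≈9.33, Display 23/5≈4.6, Email 59/13≈4.54, Search 23/16≈1.44, TV 34/26≈1.31, Influencer 8/12≈0.667.
Social: take in full, 5 $ for value 49 → 7 left.
Take all of Print (6 $, value 56) → 1 $ left.
Only 1 $ remain; take 1/5 of Display for value 23×1/5 = 4.6.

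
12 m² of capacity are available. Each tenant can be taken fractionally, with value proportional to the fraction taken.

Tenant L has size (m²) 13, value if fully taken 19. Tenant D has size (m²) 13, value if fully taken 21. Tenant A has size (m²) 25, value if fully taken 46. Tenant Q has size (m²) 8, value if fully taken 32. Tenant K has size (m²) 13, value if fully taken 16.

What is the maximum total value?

Rank by value-to-size ratio: Tenant Q 32/8≈4, Tenant A 46/25≈1.84, Tenant D 21/13≈1.62, Tenant L 19/13≈1.46, Tenant K 16/13≈1.23.
All 8 m² of Tenant Q fit (value 32) ; 4 remain.
4 m² left: a 4/25 share of Tenant A gives 46×4/25 = 7.36.
Total value = 39.36.

39.36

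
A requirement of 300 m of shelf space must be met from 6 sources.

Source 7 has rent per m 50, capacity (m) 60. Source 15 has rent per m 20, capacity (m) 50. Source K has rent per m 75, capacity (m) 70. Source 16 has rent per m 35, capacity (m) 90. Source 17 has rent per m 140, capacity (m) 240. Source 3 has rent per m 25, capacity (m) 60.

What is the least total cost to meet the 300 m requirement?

Fill from the cheapest source first.
Source 15 at 20: take all 50 m → 250 still needed.
Source 3 (25): use full 60 → 190 m to go.
Take 90 from Source 16 at 35 → need 100 more.
Source 7 at 50: take all 60 m → 40 still needed.
Source K (75): take the remaining 40 → done.
Source 17: unused.
Cost = 50×20 + 60×25 + 90×35 + 60×50 + 40×75 = 11650.

11650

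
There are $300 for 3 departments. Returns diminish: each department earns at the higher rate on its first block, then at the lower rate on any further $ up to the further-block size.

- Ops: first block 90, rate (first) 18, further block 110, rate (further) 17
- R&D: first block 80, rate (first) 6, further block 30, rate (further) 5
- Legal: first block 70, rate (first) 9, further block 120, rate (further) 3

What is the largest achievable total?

Order all 6 blocks by rate: Ops/tier1 18 > Ops/tier2 17 > Legal/tier1 9 > R&D/tier1 6 > R&D/tier2 5 > Legal/tier2 3.
Ops tier1 at 18: fill all 90 — 210 left.
Fill Ops tier2 block (110 at 17) — 100 left.
Fill Legal tier1 block (70 at 9) — 30 left.
30 remain; put them into R&D tier1 at 6.
Total = 18×90 + 17×110 + 9×70 + 6×30 = 4300.

4300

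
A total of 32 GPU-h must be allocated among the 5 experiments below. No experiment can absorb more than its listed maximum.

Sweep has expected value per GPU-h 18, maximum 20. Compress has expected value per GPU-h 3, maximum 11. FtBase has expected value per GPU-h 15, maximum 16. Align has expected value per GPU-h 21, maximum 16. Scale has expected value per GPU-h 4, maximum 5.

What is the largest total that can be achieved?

624

Rank by expected value per GPU-h: Align 21 > Sweep 18 > FtBase 15 > Scale 4 > Compress 3.
Give Align 16 to hit its cap of 16 → 16 left.
Sweep has room for 20 but only 16 remain, so it gets 16.
Total = 18×16 + 21×16 = 624.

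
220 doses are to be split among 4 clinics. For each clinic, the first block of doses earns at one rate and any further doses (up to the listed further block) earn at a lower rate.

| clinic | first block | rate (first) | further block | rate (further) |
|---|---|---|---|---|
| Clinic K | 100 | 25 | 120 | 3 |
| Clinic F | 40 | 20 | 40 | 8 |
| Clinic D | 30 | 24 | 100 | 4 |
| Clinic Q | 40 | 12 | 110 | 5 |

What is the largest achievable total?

4580

Rank every tier by rate: Clinic K/T1 25 > Clinic D/T1 24 > Clinic F/T1 20 > Clinic Q/T1 12 > Clinic F/T2 8 > Clinic Q/T2 5 > Clinic D/T2 4 > Clinic K/T2 3.
Clinic K/T1 (25): +100 — 120 left.
Clinic D T1 at 24: fill all 30 — 90 left.
Clinic F/T1 (20): +40 — 50 left.
Fill Clinic Q T1 block (40 at 12) — 10 left.
Clinic F/T2: +10 of 40 at 8; pool empty.
Total = 25×100 + 24×30 + 20×40 + 12×40 + 8×10 = 4580.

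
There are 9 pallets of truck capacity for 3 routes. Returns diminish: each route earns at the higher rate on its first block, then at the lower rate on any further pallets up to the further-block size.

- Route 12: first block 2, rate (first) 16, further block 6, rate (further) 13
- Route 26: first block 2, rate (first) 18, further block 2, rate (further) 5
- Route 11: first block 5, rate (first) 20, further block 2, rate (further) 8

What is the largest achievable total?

168

Order all 6 blocks by rate: Route 11/T1 20 > Route 26/T1 18 > Route 12/T1 16 > Route 12/T2 13 > Route 11/T2 8 > Route 26/T2 5.
Route 11/T1 (20): +5 ; 4 left.
Fill Route 26 T1 block (2 at 18) ; 2 left.
Route 12 T1 at 16: fill all 2 ; 0 left.
Total = 20×5 + 18×2 + 16×2 = 168.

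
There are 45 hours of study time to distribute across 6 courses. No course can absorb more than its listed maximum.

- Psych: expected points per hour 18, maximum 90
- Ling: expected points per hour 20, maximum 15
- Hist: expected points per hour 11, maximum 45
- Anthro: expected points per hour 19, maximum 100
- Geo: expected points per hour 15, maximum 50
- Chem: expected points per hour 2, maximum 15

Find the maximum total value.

870

Order the courses by expected points per hour: Ling 20 > Anthro 19 > Psych 18 > Geo 15 > Hist 11 > Chem 2.
Give Ling 15 to hit its cap of 15 → 30 left.
Anthro: +30 (room for 100) → 30. Pool exhausted.
Total = 20×15 + 19×30 = 870.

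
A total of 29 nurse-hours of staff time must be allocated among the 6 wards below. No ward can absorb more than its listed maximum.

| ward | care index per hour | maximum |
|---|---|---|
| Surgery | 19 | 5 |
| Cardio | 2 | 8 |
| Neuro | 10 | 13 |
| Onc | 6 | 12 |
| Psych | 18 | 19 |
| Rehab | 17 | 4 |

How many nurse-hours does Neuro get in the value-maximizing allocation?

1

Highest care index per hour first: Surgery 19 > Psych 18 > Rehab 17 > Neuro 10 > Onc 6 > Cardio 2.
Give Surgery 5 to hit its cap of 5 ; 24 left.
Give Psych 19 to hit its cap of 19 ; 5 left.
Rehab takes 4 to reach its cap of 4 ; 1 left.
Neuro: +1 (room for 13) → 1. Pool exhausted.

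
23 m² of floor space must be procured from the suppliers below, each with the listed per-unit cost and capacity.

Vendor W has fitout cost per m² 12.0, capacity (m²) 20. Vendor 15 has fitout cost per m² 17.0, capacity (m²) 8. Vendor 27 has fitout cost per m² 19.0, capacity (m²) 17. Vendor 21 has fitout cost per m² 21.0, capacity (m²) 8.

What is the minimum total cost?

Fill from the cheapest supplier first.
Vendor W at 12.0: take all 20 m² → 3 still needed.
Take 3 from Vendor 15 at 17.0 to finish.
Vendor 27, Vendor 21: unused.
Cost = 20×12.0 + 3×17.0 = 291.

291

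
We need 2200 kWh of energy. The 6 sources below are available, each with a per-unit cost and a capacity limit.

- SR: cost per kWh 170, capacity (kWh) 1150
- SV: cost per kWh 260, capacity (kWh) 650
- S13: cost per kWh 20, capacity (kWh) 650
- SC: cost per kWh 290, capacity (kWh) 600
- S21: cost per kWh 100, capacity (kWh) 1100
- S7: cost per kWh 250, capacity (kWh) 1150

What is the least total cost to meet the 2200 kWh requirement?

Cheapest first:
Take 650 from S13 at 20 — need 1550 more.
Take 1100 from S21 at 100 — need 450 more.
SR at 170: take 450 of its 1150 — requirement met.
S7, SV, SC: unused.
Cost = 650×20 + 1100×100 + 450×170 = 199500.

199500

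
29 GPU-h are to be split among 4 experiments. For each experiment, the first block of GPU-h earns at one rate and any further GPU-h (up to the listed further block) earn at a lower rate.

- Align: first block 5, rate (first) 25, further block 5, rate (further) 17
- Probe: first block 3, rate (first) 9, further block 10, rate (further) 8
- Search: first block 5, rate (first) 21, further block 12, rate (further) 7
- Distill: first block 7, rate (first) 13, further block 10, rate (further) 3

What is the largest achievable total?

Order all 8 blocks by rate: Align/T1 25 > Search/T1 21 > Align/T2 17 > Distill/T1 13 > Probe/T1 9 > Probe/T2 8 > Search/T2 7 > Distill/T2 3.
Align/T1 (25): +5 — 24 left.
Search T1 at 21: fill all 5 — 19 left.
Align/T2 (17): +5 — 14 left.
Distill T1 at 13: fill all 7 — 7 left.
Fill Probe T1 block (3 at 9) — 4 left.
Probe/T2: +4 of 10 at 8; pool empty.
Total = 25×5 + 21×5 + 17×5 + 13×7 + 9×3 + 8×4 = 465.

465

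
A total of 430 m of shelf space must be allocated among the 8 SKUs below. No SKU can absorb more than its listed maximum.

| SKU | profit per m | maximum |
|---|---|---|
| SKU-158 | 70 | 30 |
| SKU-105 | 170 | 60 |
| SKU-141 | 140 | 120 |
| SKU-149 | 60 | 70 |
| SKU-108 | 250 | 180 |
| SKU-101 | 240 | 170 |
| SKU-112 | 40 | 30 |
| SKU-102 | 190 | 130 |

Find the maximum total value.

Order the SKUs by profit per m: SKU-108 250 > SKU-101 240 > SKU-102 190 > SKU-105 170 > SKU-141 140 > SKU-158 70 > SKU-149 60 > SKU-112 40.
SKU-108: +180 to 180 (cap) ; 250 left.
SKU-101: +170 to 170 (cap) ; 80 left.
SKU-102 has room for 130 but only 80 remain, so it gets 80.
Total = 250×180 + 240×170 + 190×80 = 101000.

101000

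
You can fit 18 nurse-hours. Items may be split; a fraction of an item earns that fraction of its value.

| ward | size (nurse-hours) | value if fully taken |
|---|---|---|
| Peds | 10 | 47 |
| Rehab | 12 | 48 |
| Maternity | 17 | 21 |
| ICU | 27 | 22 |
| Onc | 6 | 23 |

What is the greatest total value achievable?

Best value per unit of size first: Peds 47/10≈4.7, Rehab 48/12≈4, Onc 23/6≈3.83, Maternity 21/17≈1.24, ICU 22/27≈0.815.
Take all of Peds (10 nurse-hours, value 47) → 8 nurse-hours left.
Fill the last 8 nurse-hours with part of Rehab: 8/12 of it earns 32.
Total value = 79.

79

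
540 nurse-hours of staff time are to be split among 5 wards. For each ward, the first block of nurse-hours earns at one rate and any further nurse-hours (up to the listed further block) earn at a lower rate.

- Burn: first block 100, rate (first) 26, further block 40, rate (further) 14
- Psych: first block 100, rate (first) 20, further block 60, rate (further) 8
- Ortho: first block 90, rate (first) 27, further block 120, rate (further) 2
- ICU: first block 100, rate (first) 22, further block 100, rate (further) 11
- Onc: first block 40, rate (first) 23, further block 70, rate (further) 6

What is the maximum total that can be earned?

11480

Rank every tier by rate: Ortho/tier1 27 > Burn/tier1 26 > Onc/tier1 23 > ICU/tier1 22 > Psych/tier1 20 > Burn/tier2 14 > ICU/tier2 11 > Psych/tier2 8 > Onc/tier2 6 > Ortho/tier2 2.
Ortho/tier1 (27): +90 → 450 left.
Burn tier1 at 26: fill all 100 → 350 left.
Onc tier1 at 23: fill all 40 → 310 left.
ICU tier1 at 22: fill all 100 → 210 left.
Psych tier1 at 20: fill all 100 → 110 left.
Burn/tier2 (14): +40 → 70 left.
70 remain; put them into ICU tier2 at 11.
Total = 27×90 + 26×100 + 23×40 + 22×100 + 20×100 + 14×40 + 11×70 = 11480.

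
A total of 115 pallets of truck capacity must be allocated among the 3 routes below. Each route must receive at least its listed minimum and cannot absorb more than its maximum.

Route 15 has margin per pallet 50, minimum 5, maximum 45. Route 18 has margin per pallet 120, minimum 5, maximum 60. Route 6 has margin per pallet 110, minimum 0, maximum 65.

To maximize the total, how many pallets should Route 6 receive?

Meeting every minimum uses 5+5+0 = 10 pallets, leaving 105.
Rank by margin per pallet: Route 18 120 > Route 6 110 > Route 15 50.
Give Route 18 55 more to hit its cap of 60 → 50 left.
Route 6 has room for 65 more but only 50 remain, so it gets 50.

50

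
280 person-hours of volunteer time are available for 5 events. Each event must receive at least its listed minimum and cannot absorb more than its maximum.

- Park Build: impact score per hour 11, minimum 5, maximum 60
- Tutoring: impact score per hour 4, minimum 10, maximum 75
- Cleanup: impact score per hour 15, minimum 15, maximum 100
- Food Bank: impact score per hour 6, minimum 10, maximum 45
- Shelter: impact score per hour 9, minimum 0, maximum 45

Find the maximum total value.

2955

Meeting every minimum uses 5+10+15+10+0 = 40 person-hours, leaving 240.
Highest impact score per hour first: Cleanup 15 > Park Build 11 > Shelter 9 > Food Bank 6 > Tutoring 4.
Cleanup takes 85 more to reach its cap of 100 ; 155 left.
Park Build takes 55 more to reach its cap of 60 ; 100 left.
Shelter takes 45 more to reach its cap of 45 ; 55 left.
Food Bank: +35 to 45 (cap) ; 20 left.
Only 20 left; Tutoring takes them to reach 30.
Total = 11×60 + 4×30 + 15×100 + 6×45 + 9×45 = 2955.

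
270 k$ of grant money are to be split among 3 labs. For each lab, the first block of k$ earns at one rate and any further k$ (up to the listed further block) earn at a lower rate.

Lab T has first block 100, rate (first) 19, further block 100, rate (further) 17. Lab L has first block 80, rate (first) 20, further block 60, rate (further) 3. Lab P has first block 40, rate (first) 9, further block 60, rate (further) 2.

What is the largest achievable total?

5030

Order all 6 blocks by rate: Lab L/first 20 > Lab T/first 19 > Lab T/second 17 > Lab P/first 9 > Lab L/second 3 > Lab P/second 2.
Fill Lab L first block (80 at 20) → 190 left.
Lab T/first (19): +100 → 90 left.
Lab T/second: +90 of 100 at 17; pool empty.
Total = 20×80 + 19×100 + 17×90 = 5030.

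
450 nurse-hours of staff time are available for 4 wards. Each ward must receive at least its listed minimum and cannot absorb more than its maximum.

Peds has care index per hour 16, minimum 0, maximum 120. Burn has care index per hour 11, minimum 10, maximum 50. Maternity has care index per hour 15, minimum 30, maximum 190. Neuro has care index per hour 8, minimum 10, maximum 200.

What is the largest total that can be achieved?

6040

Meeting every minimum uses 0+10+30+10 = 50 nurse-hours, leaving 400.
Highest care index per hour first: Peds 16 > Maternity 15 > Burn 11 > Neuro 8.
Peds takes 120 more to reach its cap of 120 — 280 left.
Maternity: +160 to 190 (cap) — 120 left.
Burn takes 40 more to reach its cap of 50 — 80 left.
Neuro: +80 (room for 190) → 90. Pool exhausted.
Total = 16×120 + 11×50 + 15×190 + 8×90 = 6040.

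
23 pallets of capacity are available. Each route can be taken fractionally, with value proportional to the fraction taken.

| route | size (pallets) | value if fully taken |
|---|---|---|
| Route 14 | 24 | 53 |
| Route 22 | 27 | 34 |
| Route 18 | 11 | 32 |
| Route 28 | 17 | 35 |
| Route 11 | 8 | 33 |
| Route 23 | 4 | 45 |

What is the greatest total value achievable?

110

Sort by value density: Route 23 45/4≈11.2, Route 11 33/8≈4.12, Route 18 32/11≈2.91, Route 14 53/24≈2.21, Route 28 35/17≈2.06, Route 22 34/27≈1.26.
All 4 pallets of Route 23 fit (value 45) ; 19 remain.
Route 11: take in full, 8 pallets for value 33 ; 11 left.
All 11 pallets of Route 18 fit (value 32) ; 0 remain.
Total value = 110.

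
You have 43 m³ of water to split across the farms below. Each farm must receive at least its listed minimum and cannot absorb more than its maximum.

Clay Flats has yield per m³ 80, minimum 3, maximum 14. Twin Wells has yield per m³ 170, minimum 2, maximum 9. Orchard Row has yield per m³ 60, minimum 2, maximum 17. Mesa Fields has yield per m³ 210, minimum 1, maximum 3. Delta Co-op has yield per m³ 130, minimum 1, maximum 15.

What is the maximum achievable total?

Meeting every minimum uses 3+2+2+1+1 = 9 m³, leaving 34.
Rank by yield per m³: Mesa Fields 210 > Twin Wells 170 > Delta Co-op 130 > Clay Flats 80 > Orchard Row 60.
Mesa Fields: +2 to 3 (cap) → 32 left.
Twin Wells: +7 to 9 (cap) → 25 left.
Give Delta Co-op 14 more to hit its cap of 15 → 11 left.
Clay Flats: +11 to 14 (cap) → 0 left.
Total = 80×14 + 170×9 + 60×2 + 210×3 + 130×15 = 5350.

5350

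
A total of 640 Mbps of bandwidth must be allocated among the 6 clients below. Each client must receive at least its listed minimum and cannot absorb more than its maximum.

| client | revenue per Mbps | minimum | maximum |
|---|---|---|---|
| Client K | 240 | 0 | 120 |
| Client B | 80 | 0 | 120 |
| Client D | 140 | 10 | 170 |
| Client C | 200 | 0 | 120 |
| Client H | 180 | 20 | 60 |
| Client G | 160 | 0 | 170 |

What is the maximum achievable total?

114600

Meeting every minimum uses 0+0+10+0+20+0 = 30 Mbps, leaving 610.
Rank by revenue per Mbps: Client K 240 > Client C 200 > Client H 180 > Client G 160 > Client D 140 > Client B 80.
Client K takes 120 more to reach its cap of 120 — 490 left.
Client C: +120 to 120 (cap) — 370 left.
Client H: +40 to 60 (cap) — 330 left.
Client G takes 170 more to reach its cap of 170 — 160 left.
Client D takes 160 more to reach its cap of 170 — 0 left.
Total = 240×120 + 140×170 + 200×120 + 180×60 + 160×170 = 114600.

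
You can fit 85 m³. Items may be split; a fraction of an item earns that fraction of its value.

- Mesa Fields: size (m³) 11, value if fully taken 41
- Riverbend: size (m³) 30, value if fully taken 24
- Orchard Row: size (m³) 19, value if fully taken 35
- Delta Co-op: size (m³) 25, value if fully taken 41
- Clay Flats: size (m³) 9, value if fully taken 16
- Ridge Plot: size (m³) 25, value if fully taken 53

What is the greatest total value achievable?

Rank by value-to-size ratio: Mesa Fields 41/11≈3.73, Ridge Plot 53/25≈2.12, Orchard Row 35/19≈1.84, Clay Flats 16/9≈1.78, Delta Co-op 41/25≈1.64, Riverbend 24/30≈0.8.
Mesa Fields: take in full, 11 m³ for value 41 → 74 left.
Take all of Ridge Plot (25 m³, value 53) → 49 m³ left.
Take all of Orchard Row (19 m³, value 35) → 30 m³ left.
Clay Flats: take in full, 9 m³ for value 16 → 21 left.
21 m³ left: a 21/25 share of Delta Co-op gives 41×21/25 = 34.44.
Total value = 179.44.

179.44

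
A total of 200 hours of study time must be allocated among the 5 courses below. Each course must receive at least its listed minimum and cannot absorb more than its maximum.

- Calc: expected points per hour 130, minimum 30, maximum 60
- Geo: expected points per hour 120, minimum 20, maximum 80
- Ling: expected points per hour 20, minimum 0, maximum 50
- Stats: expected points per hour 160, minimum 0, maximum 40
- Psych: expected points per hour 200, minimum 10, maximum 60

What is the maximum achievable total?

Meeting every minimum uses 30+20+0+0+10 = 60 hours, leaving 140.
Order the courses by expected points per hour: Psych 200 > Stats 160 > Calc 130 > Geo 120 > Ling 20.
Psych takes 50 more to reach its cap of 60 → 90 left.
Stats: +40 to 40 (cap) → 50 left.
Calc: +30 to 60 (cap) → 20 left.
Geo has room for 60 more but only 20 remain, so it gets 40.
Total = 130×60 + 120×40 + 160×40 + 200×60 = 31000.

31000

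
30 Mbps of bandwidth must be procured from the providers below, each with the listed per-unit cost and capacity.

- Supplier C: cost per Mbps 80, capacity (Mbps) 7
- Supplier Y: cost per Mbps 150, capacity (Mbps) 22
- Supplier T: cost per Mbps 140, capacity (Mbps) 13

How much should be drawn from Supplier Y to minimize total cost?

Use providers in increasing cost order.
Take 7 from Supplier C at 80 ; need 23 more.
Take 13 from Supplier T at 140 ; need 10 more.
Supplier Y at 150: take 10 of its 22 ; requirement met.

10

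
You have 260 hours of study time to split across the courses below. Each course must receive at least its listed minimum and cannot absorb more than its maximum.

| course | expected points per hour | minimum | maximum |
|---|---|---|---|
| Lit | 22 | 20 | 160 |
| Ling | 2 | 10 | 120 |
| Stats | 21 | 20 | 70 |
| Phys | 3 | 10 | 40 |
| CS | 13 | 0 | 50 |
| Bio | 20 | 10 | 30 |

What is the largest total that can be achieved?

Meeting every minimum uses 20+10+20+10+0+10 = 70 hours, leaving 190.
Order the courses by expected points per hour: Lit 22 > Stats 21 > Bio 20 > CS 13 > Phys 3 > Ling 2.
Give Lit 140 more to hit its cap of 160 — 50 left.
Stats takes 50 more to reach its cap of 70 — 0 left.
Total = 22×160 + 2×10 + 21×70 + 3×10 + 20×10 = 5240.

5240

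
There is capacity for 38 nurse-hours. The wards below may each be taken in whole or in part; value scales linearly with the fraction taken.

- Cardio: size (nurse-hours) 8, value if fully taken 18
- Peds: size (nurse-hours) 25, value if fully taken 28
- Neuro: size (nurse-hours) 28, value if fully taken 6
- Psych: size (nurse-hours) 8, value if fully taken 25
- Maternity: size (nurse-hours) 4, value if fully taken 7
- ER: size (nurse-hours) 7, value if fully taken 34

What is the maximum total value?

96.32

Best value per unit of size first: ER 34/7≈4.86, Psych 25/8≈3.12, Cardio 18/8≈2.25, Maternity 7/4≈1.75, Peds 28/25≈1.12, Neuro 6/28≈0.214.
All 7 nurse-hours of ER fit (value 34) → 31 remain.
All 8 nurse-hours of Psych fit (value 25) → 23 remain.
Cardio: take in full, 8 nurse-hours for value 18 → 15 left.
Maternity: take in full, 4 nurse-hours for value 7 → 11 left.
Only 11 nurse-hours remain; take 11/25 of Peds for value 28×11/25 = 12.32.
Total value = 96.32.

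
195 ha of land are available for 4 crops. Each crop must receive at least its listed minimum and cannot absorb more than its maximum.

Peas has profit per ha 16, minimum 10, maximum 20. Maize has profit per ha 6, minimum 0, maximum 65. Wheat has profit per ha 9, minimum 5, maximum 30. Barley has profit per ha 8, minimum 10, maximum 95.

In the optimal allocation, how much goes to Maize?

Meeting every minimum uses 10+0+5+10 = 25 ha, leaving 170.
Order the crops by profit per ha: Peas 16 > Wheat 9 > Barley 8 > Maize 6.
Peas: +10 to 20 (cap) — 160 left.
Give Wheat 25 more to hit its cap of 30 — 135 left.
Give Barley 85 more to hit its cap of 95 — 50 left.
Maize: +50 (room for 65) → 50. Pool exhausted.

50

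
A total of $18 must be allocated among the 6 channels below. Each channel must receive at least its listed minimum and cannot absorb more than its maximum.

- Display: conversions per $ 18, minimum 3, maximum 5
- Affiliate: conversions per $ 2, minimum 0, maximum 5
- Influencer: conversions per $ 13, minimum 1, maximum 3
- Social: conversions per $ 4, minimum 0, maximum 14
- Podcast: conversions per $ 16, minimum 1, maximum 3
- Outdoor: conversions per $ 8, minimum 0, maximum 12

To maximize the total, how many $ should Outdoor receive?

Meeting every minimum uses 3+0+1+0+1+0 = 5 $, leaving 13.
Highest conversions per $ first: Display 18 > Podcast 16 > Influencer 13 > Outdoor 8 > Social 4 > Affiliate 2.
Display takes 2 more to reach its cap of 5 — 11 left.
Podcast takes 2 more to reach its cap of 3 — 9 left.
Influencer: +2 to 3 (cap) — 7 left.
Only 7 left; Outdoor takes them to reach 7.

7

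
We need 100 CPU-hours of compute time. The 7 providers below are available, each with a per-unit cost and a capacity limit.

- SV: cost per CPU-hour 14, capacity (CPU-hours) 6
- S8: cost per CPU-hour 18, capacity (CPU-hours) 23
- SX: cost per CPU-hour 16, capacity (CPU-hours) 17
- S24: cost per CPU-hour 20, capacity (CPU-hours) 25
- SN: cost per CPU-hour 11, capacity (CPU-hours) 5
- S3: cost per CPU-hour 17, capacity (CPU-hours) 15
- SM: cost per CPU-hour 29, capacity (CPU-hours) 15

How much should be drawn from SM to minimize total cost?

9

Fill from the cheapest provider first.
SN at 11: take all 5 CPU-hours → 95 still needed.
Take 6 from SV at 14 → need 89 more.
SX (16): use full 17 → 72 CPU-hours to go.
S3 at 17: take all 15 CPU-hours → 57 still needed.
S8 at 18: take all 23 CPU-hours → 34 still needed.
S24 at 20: take all 25 CPU-hours → 9 still needed.
SM at 29: take 9 of its 15 → requirement met.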